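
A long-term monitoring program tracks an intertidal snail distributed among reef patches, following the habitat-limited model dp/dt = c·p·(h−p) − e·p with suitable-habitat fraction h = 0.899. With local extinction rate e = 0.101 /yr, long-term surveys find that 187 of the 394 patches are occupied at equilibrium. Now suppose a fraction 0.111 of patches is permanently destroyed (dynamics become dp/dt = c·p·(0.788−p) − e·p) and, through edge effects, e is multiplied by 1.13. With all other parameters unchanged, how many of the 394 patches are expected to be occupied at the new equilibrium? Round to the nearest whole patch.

122

Observed p* = 187/394 = 0.47462.
Balance c(h−p*) = e gives c = e/(0.899 − 0.47462) = 0.101/0.42438 = 0.23799.
New p* = 0.788 − e/c = 0.788 − 0.11413/0.23799 = 0.30844.
Expected occupied = 394 × 0.30844 = 121.53 ≈ 122.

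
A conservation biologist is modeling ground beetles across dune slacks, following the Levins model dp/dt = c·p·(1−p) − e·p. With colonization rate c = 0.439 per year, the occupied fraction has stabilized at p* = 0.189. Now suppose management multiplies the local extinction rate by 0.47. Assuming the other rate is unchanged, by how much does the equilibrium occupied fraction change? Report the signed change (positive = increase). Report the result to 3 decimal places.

Balance c(1−p*) = e gives e = 0.439×(1 − 0.18900) = 0.35603.
New p* = 1 − e/c = 1 − 0.16733/0.43900 = 0.61884.
Δp* = 0.61884 − 0.18900 = +0.42984.

0.430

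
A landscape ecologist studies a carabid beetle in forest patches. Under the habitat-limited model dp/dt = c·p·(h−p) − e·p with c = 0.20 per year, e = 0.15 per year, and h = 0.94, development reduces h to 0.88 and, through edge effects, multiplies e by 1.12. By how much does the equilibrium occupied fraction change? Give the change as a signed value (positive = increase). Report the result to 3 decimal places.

Before: p* = h − e/c = 0.94 − 0.15/0.20 = 0.94 − 0.7500 = 0.1900.
After: c = 0.2, e = 0.168, h = 0.88; p* = 0.88 − 0.168/0.2 = 0.0400.
Δp* = 0.0400 − 0.1900 = -0.1500.

-0.150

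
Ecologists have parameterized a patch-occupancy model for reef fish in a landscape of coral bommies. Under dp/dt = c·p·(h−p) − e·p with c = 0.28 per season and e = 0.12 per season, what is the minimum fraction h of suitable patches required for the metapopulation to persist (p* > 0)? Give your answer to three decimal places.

0.429

p* = h − e/c is positive only when h > e/c.
h_min = e/c = 0.12/0.28 = 0.4286.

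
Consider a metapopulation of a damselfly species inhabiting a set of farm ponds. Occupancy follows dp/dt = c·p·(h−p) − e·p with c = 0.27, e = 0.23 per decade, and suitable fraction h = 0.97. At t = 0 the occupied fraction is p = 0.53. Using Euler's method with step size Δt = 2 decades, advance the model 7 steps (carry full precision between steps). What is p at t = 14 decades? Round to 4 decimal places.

0.2182

Update rule: p ← p + [c·p·(h−p) − e·p]·Δt with Δt = 2.
t = 2: p = 0.53000 + (-0.11787) = 0.41213
t = 4: p = 0.41213 + (-0.06542) = 0.34670
t = 6: p = 0.34670 + (-0.04279) = 0.30391
t = 8: p = 0.30391 + (-0.03049) = 0.27343
t = 10: p = 0.27343 + (-0.02293) = 0.25050
t = 12: p = 0.25050 + (-0.01790) = 0.23260
t = 14: p = 0.23260 + (-0.01437) = 0.21822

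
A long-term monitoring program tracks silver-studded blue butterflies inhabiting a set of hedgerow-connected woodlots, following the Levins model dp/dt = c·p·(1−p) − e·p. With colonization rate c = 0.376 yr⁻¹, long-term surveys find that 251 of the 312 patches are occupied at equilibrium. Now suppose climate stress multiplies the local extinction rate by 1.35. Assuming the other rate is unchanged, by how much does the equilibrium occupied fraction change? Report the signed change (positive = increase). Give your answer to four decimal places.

Observed p* = 251/312 = 0.80449.
Balance c(1−p*) = e gives e = 0.376×(1 − 0.80449) = 0.07351.
New p* = 1 − e/c = 1 − 0.09924/0.37600 = 0.73606.
Δp* = 0.73606 − 0.80449 = -0.06843.

-0.0684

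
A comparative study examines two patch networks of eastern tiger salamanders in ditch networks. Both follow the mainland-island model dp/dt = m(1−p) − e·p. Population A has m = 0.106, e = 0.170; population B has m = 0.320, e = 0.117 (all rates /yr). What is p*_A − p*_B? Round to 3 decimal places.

A: p*_A = m/(m+e) = 0.106/0.2760 = 0.3841.
B: p*_B = 0.320/0.4370 = 0.7323.
p*_A − p*_B = 0.3841 − 0.7323 = -0.3482.

-0.348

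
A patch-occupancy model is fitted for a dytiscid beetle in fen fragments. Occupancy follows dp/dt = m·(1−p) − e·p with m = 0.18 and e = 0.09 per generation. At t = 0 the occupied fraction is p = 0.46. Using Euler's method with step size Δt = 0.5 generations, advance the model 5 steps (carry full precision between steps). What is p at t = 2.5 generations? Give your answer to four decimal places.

0.5666

Update rule: p ← p + [m·(1−p) − e·p]·Δt with Δt = 0.5.
  1  |  dp/dt·Δt = +0.027900  |  p_1 = 0.487900
  2  |  dp/dt·Δt = +0.024133  |  p_2 = 0.512034
  3  |  dp/dt·Δt = +0.020875  |  p_3 = 0.532909
  4  |  dp/dt·Δt = +0.018057  |  p_4 = 0.550966
  5  |  dp/dt·Δt = +0.015620  |  p_5 = 0.566586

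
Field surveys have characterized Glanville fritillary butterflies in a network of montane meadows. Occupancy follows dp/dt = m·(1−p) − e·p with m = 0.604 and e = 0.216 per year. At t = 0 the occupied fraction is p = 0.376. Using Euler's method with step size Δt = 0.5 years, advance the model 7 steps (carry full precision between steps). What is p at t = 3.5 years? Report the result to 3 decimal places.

0.728

Update rule: p ← p + [m·(1−p) − e·p]·Δt with Δt = 0.5.
t = 0.5: p = 0.37600 + (+0.14784) = 0.52384
t = 1: p = 0.52384 + (+0.08723) = 0.61107
t = 1.5: p = 0.61107 + (+0.05146) = 0.66253
t = 2: p = 0.66253 + (+0.03036) = 0.69289
t = 2.5: p = 0.69289 + (+0.01791) = 0.71081
t = 3: p = 0.71081 + (+0.01057) = 0.72138
t = 3.5: p = 0.72138 + (+0.00624) = 0.72761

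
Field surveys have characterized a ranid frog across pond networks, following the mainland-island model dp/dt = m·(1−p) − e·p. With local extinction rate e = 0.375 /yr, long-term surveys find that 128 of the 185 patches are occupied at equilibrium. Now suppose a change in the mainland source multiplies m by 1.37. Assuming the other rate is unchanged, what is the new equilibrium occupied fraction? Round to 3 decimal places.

0.755

Observed p* = 128/185 = 0.69189.
Balance m(1−p*) = e·p* gives m = e·p*/(1−p*) = 0.375×0.69189/0.30811 = 0.84210.
New p* = m/(m+e) = 1.15368/(1.15368+0.37500) = 0.75469.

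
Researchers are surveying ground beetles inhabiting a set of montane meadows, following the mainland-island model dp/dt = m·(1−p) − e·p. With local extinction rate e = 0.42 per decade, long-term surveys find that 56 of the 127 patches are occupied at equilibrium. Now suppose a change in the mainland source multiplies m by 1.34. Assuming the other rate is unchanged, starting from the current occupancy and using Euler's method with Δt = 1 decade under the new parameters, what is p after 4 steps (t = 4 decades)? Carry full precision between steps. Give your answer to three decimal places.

0.514

Observed p* = 56/127 = 0.44094.
Balance m(1−p*) = e·p* gives m = e·p*/(1−p*) = 0.42×0.44094/0.55906 = 0.33127.
Starting from p₀ = 0.44094; update p ← p + (dp/dt)·Δt with the new parameters.
step 1: Δp = +0.06297, p = 0.50391
step 2: Δp = +0.00857, p = 0.51248
step 3: Δp = +0.00117, p = 0.51365
step 4: Δp = +0.00016, p = 0.51381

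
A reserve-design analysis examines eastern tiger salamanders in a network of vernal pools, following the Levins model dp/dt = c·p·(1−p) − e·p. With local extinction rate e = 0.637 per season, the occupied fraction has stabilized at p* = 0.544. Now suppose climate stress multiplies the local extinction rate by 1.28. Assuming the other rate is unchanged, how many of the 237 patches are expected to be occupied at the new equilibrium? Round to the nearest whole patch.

99

Balance c(1−p*) = e gives c = e/(1 − 0.54400) = 0.637/0.45600 = 1.39693.
New p* = 1 − e/c = 1 − 0.81536/1.39693 = 0.41632.
Expected occupied = 237 × 0.41632 = 98.67 ≈ 99.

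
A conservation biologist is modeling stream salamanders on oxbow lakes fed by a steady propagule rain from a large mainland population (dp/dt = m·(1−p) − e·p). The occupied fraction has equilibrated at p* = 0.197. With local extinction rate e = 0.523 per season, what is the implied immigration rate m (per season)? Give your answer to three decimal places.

At equilibrium m(1−p*) = e·p*, so m = e·p*/(1−p*).
m = 0.523 × 0.197 / 0.8030 = 0.1030/0.8030 = 0.1283.

0.128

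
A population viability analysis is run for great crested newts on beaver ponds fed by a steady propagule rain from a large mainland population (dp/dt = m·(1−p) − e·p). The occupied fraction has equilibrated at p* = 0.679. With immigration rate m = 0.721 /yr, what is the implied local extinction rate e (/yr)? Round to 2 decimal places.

0.34

At equilibrium m(1−p*) = e·p*, so e = m(1−p*)/p*.
e = 0.721 × 0.3210 / 0.679 = 0.3409.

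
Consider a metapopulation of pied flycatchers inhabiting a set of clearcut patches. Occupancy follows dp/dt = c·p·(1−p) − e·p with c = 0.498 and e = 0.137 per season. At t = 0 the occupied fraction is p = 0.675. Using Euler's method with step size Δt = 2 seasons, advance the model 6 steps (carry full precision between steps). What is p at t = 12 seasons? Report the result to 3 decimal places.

0.725

Update rule: p ← p + [c·p·(1−p) − e·p]·Δt with Δt = 2.
t = 2: p = 0.67500 + (+0.03355) = 0.70855
t = 4: p = 0.70855 + (+0.01154) = 0.72009
t = 6: p = 0.72009 + (+0.00345) = 0.72354
t = 8: p = 0.72354 + (+0.00098) = 0.72452
t = 10: p = 0.72452 + (+0.00027) = 0.72479
t = 12: p = 0.72479 + (+0.00008) = 0.72487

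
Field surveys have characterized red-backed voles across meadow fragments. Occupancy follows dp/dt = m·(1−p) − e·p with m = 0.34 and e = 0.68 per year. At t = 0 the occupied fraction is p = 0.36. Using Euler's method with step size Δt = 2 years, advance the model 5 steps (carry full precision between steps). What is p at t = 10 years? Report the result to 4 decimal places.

Update rule: p ← p + [m·(1−p) − e·p]·Δt with Δt = 2.
p: 0.36000 → 0.30560  (Δp = -0.05440)
p: 0.30560 → 0.36218  (Δp = +0.05658)
p: 0.36218 → 0.30334  (Δp = -0.05884)
p: 0.30334 → 0.36453  (Δp = +0.06119)
p: 0.36453 → 0.30089  (Δp = -0.06364)

0.3009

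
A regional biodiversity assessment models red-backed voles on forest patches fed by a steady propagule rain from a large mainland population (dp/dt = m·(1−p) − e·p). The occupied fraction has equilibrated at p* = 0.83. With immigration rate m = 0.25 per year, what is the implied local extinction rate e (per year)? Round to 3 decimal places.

At equilibrium m(1−p*) = e·p*, so e = m(1−p*)/p*.
e = 0.25 × 0.1700 / 0.83 = 0.0512.

0.051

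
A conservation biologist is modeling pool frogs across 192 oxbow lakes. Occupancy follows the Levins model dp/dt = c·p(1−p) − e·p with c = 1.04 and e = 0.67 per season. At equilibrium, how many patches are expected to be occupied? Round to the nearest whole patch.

68

p* = 1 − e/c = 1 − 0.67/1.04 = 0.3558.
Expected occupied patches = N × p* = 192 × 0.3558 = 68.31 ≈ 68.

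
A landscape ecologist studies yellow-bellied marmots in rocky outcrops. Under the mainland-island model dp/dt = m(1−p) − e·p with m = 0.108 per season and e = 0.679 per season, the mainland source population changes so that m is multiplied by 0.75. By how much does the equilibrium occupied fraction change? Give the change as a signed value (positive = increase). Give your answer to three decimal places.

Before: p* = 0.108/(0.108+0.679) = 0.1372.
After: m = 0.081, e = 0.679; p* = 0.081/0.7600 = 0.1066.
Δp* = 0.1066 − 0.1372 = -0.0307.

-0.031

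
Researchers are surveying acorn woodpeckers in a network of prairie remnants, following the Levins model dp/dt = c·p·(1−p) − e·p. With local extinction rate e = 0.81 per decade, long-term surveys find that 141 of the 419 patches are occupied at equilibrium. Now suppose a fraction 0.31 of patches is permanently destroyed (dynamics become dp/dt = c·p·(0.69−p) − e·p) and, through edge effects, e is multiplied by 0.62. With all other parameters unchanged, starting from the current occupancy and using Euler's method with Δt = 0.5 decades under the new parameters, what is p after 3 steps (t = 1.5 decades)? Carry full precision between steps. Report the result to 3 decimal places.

0.308

Observed p* = 141/419 = 0.33652.
Balance c(1−p*) = e gives c = e/(1 − 0.33652) = 0.81/0.66348 = 1.22083.
Starting from p₀ = 0.33652; update p ← p + (dp/dt)·Δt with the new parameters.
p: 0.33652 → 0.32463  (Δp = -0.01189)
p: 0.32463 → 0.31551  (Δp = -0.00911)
p: 0.31551 → 0.30841  (Δp = -0.00710)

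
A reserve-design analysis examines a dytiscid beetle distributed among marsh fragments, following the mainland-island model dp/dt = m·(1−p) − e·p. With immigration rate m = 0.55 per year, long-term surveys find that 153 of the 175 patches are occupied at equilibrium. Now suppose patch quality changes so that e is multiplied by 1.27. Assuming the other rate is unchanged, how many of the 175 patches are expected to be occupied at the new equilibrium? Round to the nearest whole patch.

Observed p* = 153/175 = 0.87429.
Balance m(1−p*) = e·p* gives e = m(1−p*)/p* = 0.55×0.12571/0.87429 = 0.07908.
New p* = m/(m+e) = 0.55000/(0.55000+0.10043) = 0.84559.
Expected occupied = 175 × 0.84559 = 147.98 ≈ 148.

148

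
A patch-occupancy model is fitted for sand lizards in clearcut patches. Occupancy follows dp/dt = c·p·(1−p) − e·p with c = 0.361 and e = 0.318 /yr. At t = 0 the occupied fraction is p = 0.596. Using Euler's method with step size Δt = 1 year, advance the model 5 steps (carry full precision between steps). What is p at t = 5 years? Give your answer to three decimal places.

Update rule: p ← p + [c·p·(1−p) − e·p]·Δt with Δt = 1.
  1  |  dp/dt·Δt = -0.102605  |  p_1 = 0.493395
  2  |  dp/dt·Δt = -0.066665  |  p_2 = 0.426730
  3  |  dp/dt·Δt = -0.047388  |  p_3 = 0.379342
  4  |  dp/dt·Δt = -0.035636  |  p_4 = 0.343705
  5  |  dp/dt·Δt = -0.027867  |  p_5 = 0.315839

0.316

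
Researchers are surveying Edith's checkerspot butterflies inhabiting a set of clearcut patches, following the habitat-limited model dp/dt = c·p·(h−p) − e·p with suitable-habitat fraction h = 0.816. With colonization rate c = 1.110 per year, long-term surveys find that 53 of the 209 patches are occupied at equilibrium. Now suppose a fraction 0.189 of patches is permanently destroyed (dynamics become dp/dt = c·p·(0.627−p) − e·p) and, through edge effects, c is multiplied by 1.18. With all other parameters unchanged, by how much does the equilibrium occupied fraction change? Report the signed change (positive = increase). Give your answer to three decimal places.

-0.103

Observed p* = 53/209 = 0.25359.
Balance c(h−p*) = e gives e = 1.110×(0.816 − 0.25359) = 0.62428.
New p* = 0.627 − e/c = 0.627 − 0.62428/1.30980 = 0.15038.
Δp* = 0.15038 − 0.25359 = -0.10321.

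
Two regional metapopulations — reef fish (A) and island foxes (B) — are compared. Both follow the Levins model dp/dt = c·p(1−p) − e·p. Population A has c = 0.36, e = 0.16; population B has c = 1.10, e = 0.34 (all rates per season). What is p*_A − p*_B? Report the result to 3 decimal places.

-0.135

A: p*_A = 1 − 0.16/0.36 = 0.5556.
B: p*_B = 1 − 0.34/1.10 = 0.6909.
p*_A − p*_B = 0.5556 − 0.6909 = -0.1354.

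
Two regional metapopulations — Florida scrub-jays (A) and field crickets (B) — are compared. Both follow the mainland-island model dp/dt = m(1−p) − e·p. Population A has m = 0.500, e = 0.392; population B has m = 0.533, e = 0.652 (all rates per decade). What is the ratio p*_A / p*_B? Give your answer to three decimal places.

A: p*_A = m/(m+e) = 0.500/0.8920 = 0.5605.
B: p*_B = 0.533/1.1850 = 0.4498.
p*_A / p*_B = 0.5605/0.4498 = 1.2462.

1.246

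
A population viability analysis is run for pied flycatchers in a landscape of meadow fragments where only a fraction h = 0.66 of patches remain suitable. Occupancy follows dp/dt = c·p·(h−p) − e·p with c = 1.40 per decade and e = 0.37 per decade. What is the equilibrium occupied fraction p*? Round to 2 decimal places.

0.40

Setting dp/dt = 0 and dividing by p* gives c·(h−p*) = e.
So p* = h − e/c = 0.66 − 0.37/1.40 = 0.66 − 0.2643 = 0.3957.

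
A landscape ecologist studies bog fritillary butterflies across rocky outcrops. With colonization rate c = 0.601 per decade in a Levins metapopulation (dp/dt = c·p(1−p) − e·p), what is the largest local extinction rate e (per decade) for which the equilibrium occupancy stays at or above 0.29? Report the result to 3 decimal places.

0.427

1 − e/c ≥ 0.29 ⇒ e ≤ c(1 − 0.29) = 0.601 × 0.7100.
e_max = 0.4267.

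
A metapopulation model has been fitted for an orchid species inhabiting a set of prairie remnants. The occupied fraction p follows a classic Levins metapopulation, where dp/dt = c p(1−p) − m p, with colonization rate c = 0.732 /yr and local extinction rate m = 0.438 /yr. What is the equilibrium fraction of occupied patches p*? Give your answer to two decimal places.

0.40

At equilibrium, colonization balances extinction: c·p*·(1−p*) = m·p*.
So p* = 1 − m/c = 1 − 0.438/0.732 = 1 − 0.5984 = 0.4016.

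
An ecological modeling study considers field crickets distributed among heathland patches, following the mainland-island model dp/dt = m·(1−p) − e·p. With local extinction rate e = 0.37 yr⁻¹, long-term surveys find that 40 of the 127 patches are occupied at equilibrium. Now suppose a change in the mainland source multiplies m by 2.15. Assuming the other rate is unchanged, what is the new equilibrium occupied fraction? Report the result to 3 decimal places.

0.497

Observed p* = 40/127 = 0.31496.
Balance m(1−p*) = e·p* gives m = e·p*/(1−p*) = 0.37×0.31496/0.68504 = 0.17011.
New p* = m/(m+e) = 0.36574/(0.36574+0.37000) = 0.49710.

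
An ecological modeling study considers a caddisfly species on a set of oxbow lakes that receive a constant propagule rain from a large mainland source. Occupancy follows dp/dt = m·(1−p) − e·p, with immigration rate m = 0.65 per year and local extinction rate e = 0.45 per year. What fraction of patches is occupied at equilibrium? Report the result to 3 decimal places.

0.591

Setting dp/dt = 0: m − m·p* = e·p*, so m = (m+e)·p*.
p* = m/(m+e) = 0.65/(0.65+0.45) = 0.65/1.1000 = 0.5909.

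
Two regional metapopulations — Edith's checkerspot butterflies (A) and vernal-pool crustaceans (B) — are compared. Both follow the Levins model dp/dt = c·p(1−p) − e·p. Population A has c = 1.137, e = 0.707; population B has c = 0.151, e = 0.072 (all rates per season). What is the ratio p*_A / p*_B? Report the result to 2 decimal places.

A: p*_A = 1 − 0.707/1.137 = 0.3782.
B: p*_B = 1 − 0.072/0.151 = 0.5232.
p*_A / p*_B = 0.3782/0.5232 = 0.7229.

0.72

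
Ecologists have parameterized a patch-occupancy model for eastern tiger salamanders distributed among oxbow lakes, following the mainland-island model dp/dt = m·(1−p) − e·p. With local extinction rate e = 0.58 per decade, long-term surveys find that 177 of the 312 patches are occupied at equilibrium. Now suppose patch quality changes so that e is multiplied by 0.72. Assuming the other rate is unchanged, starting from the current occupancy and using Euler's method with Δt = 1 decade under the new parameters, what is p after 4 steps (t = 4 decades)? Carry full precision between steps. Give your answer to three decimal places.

Observed p* = 177/312 = 0.56731.
Balance m(1−p*) = e·p* gives m = e·p*/(1−p*) = 0.58×0.56731/0.43269 = 0.76044.
Starting from p₀ = 0.56731; update p ← p + (dp/dt)·Δt with the new parameters.
step 1: Δp = +0.09213, p = 0.65944
step 2: Δp = -0.01640, p = 0.64304
step 3: Δp = +0.00292, p = 0.64596
step 4: Δp = -0.00052, p = 0.64544

0.645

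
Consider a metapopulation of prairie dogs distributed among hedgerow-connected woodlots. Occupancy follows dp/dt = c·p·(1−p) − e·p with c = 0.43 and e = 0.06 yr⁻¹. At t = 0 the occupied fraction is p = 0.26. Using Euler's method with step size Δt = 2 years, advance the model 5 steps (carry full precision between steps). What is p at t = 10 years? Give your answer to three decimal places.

0.840

Update rule: p ← p + [c·p·(1−p) − e·p]·Δt with Δt = 2.
  1  |  dp/dt·Δt = +0.134264  |  p_1 = 0.394264
  2  |  dp/dt·Δt = +0.158073  |  p_2 = 0.552337
  3  |  dp/dt·Δt = +0.146364  |  p_3 = 0.698701
  4  |  dp/dt·Δt = +0.097201  |  p_4 = 0.795902
  5  |  dp/dt·Δt = +0.044192  |  p_5 = 0.840094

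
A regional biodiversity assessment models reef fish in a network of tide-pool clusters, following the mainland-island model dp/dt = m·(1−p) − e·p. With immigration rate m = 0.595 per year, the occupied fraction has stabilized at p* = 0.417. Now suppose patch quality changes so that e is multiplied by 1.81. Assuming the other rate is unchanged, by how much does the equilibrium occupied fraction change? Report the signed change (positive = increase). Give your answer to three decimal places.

-0.134

Balance m(1−p*) = e·p* gives e = m(1−p*)/p* = 0.595×0.58300/0.41700 = 0.83186.
New p* = m/(m+e) = 0.59500/(0.59500+1.50567) = 0.28324.
Δp* = 0.28324 − 0.41700 = -0.13376.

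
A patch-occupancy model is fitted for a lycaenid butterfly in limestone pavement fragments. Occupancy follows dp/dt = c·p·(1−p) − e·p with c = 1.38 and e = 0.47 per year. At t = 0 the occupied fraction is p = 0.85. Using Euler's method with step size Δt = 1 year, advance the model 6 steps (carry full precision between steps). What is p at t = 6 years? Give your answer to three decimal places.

Update rule: p ← p + [c·p·(1−p) − e·p]·Δt with Δt = 1.
  1  |  dp/dt·Δt = -0.223550  |  p_1 = 0.626450
  2  |  dp/dt·Δt = +0.028503  |  p_2 = 0.654953
  3  |  dp/dt·Δt = +0.004038  |  p_3 = 0.658991
  4  |  dp/dt·Δt = +0.000391  |  p_4 = 0.659381
  5  |  dp/dt·Δt = +0.000035  |  p_5 = 0.659417
  6  |  dp/dt·Δt = +0.000003  |  p_6 = 0.659420

0.659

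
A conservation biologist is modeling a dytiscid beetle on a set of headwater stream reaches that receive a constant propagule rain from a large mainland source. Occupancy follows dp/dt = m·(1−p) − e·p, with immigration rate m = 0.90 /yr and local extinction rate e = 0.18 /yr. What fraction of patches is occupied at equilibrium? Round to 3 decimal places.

At equilibrium the propagule rain into empty patches balances local extinction: m(1−p*) = e·p*.
p* = m/(m+e) = 0.90/(0.90+0.18) = 0.90/1.0800 = 0.8333.

0.833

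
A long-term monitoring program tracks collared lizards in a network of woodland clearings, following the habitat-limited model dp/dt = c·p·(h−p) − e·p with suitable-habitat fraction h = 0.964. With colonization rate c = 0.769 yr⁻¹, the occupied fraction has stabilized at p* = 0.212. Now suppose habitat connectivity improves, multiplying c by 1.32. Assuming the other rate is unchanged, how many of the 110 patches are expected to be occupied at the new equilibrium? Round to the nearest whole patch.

Balance c(h−p*) = e gives e = 0.769×(0.964 − 0.21200) = 0.57829.
New p* = 0.964 − e/c = 0.964 − 0.57829/1.01508 = 0.39430.
Expected occupied = 110 × 0.39430 = 43.37 ≈ 43.

43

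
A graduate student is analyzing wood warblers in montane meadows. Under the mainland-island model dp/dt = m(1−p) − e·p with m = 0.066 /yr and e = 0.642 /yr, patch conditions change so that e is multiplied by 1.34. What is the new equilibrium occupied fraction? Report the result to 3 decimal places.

Before: p* = 0.066/(0.066+0.642) = 0.0932.
After: m = 0.066, e = 0.86028; p* = 0.066/0.9263 = 0.0713.

0.071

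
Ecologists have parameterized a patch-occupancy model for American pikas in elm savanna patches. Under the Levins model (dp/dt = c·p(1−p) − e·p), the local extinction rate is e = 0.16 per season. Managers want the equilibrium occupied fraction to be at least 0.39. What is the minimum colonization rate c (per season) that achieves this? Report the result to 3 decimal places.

p* = 1 − e/c ≥ 0.39 requires e/c ≤ 0.6100, i.e. c ≥ e/0.6100.
c_min = 0.16/0.6100 = 0.2623.

0.262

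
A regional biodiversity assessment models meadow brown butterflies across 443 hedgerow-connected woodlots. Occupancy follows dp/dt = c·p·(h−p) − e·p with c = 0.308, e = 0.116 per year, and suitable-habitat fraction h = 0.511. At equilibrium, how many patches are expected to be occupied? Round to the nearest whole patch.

p* = h − e/c = 0.511 − 0.3766 = 0.1344.
Expected occupied patches = N × p* = 443 × 0.1344 = 59.53 ≈ 60.

60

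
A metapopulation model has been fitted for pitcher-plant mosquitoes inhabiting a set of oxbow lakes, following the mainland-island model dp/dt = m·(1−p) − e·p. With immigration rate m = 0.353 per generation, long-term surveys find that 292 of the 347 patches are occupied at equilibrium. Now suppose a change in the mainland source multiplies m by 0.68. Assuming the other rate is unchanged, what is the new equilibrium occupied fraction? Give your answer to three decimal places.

0.783

Observed p* = 292/347 = 0.84150.
Balance m(1−p*) = e·p* gives e = m(1−p*)/p* = 0.353×0.15850/0.84150 = 0.06649.
New p* = m/(m+e) = 0.24004/(0.24004+0.06649) = 0.78309.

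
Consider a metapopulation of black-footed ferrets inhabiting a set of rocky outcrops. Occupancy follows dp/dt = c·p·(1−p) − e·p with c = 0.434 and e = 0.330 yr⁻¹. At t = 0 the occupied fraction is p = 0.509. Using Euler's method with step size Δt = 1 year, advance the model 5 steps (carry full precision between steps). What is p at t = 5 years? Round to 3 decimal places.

Update rule: p ← p + [c·p·(1−p) − e·p]·Δt with Δt = 1.
t = 1: p = 0.50900 + (-0.05951) = 0.44949
t = 2: p = 0.44949 + (-0.04094) = 0.40855
t = 3: p = 0.40855 + (-0.02995) = 0.37860
t = 4: p = 0.37860 + (-0.02283) = 0.35577
t = 5: p = 0.35577 + (-0.01793) = 0.33784

0.338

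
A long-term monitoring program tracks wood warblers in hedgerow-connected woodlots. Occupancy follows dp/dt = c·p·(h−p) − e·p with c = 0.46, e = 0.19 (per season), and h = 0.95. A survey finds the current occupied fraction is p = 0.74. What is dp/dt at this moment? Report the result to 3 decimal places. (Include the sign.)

Colonization term: c·p·(h−p) = 0.46×0.74×0.2100 = 0.07148.
Extinction term: e·p = 0.14060.
dp/dt = 0.07148 − 0.14060 = -0.06912.

-0.069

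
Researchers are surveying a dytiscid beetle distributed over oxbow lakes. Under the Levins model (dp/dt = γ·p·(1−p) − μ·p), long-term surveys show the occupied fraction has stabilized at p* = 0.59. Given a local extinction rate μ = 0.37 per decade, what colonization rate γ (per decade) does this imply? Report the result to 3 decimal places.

At equilibrium γ(1−p*) = μ, so γ = μ/(1−p*).
γ = 0.37/(1 − 0.59) = 0.37/0.4100 = 0.9024.

0.902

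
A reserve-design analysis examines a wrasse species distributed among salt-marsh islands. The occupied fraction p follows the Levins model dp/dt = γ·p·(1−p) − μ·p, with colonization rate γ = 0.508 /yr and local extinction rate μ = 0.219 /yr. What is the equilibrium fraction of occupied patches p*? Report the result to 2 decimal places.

Setting dp/dt = 0 and dividing through by p* gives γ·(1−p*) = μ.
So p* = 1 − μ/γ = 1 − 0.219/0.508 = 1 − 0.4311 = 0.5689.

0.57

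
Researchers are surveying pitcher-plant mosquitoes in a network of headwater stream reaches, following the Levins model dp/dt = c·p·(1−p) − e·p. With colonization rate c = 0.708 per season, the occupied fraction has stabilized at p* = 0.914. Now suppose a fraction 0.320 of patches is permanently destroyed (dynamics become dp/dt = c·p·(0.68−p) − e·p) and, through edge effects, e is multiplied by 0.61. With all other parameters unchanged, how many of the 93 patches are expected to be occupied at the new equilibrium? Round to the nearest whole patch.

58

Balance c(1−p*) = e gives e = 0.708×(1 − 0.91400) = 0.06089.
New p* = 0.68 − e/c = 0.68 − 0.03714/0.70800 = 0.62754.
Expected occupied = 93 × 0.62754 = 58.36 ≈ 58.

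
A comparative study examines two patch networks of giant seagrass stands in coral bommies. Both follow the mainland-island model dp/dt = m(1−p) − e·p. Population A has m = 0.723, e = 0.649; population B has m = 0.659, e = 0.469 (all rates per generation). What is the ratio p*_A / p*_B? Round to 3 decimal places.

0.902

A: p*_A = m/(m+e) = 0.723/1.3720 = 0.5270.
B: p*_B = 0.659/1.1280 = 0.5842.
p*_A / p*_B = 0.5270/0.5842 = 0.9020.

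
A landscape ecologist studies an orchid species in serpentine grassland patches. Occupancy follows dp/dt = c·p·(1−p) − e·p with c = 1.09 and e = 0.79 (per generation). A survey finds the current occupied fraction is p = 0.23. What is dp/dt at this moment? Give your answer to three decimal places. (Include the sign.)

0.011

Colonization term: c·p·(1−p) = 1.09×0.23×0.7700 = 0.19304.
Extinction term: e·p = 0.18170.
dp/dt = 0.19304 − 0.18170 = 0.01134.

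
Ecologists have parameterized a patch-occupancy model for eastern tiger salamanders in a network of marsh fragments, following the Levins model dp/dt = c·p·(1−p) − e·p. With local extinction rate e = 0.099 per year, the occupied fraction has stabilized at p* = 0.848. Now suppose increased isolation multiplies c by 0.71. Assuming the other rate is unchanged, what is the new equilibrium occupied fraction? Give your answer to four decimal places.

Balance c(1−p*) = e gives c = e/(1 − 0.84800) = 0.099/0.15200 = 0.65132.
New p* = 1 − e/c = 1 − 0.09900/0.46244 = 0.78592.

0.7859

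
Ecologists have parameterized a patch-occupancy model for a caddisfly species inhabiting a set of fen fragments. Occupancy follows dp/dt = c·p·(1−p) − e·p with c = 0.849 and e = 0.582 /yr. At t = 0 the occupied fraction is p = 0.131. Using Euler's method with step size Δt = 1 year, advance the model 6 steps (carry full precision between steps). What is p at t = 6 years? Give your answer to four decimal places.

0.2477

Update rule: p ← p + [c·p·(1−p) − e·p]·Δt with Δt = 1.
t = 1: p = 0.13100 + (+0.02041) = 0.15141
t = 2: p = 0.15141 + (+0.02096) = 0.17237
t = 3: p = 0.17237 + (+0.02080) = 0.19317
t = 4: p = 0.19317 + (+0.01990) = 0.21306
t = 5: p = 0.21306 + (+0.01835) = 0.23141
t = 6: p = 0.23141 + (+0.01632) = 0.24773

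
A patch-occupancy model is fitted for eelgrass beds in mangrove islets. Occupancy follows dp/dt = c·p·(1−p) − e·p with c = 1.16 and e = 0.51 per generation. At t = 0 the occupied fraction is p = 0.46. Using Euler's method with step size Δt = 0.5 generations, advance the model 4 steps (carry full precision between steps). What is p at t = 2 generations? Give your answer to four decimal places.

0.5344

Update rule: p ← p + [c·p·(1−p) − e·p]·Δt with Δt = 0.5.
p: 0.46000 → 0.48677  (Δp = +0.02677)
p: 0.48677 → 0.50754  (Δp = +0.02077)
p: 0.50754 → 0.52309  (Δp = +0.01554)
p: 0.52309 → 0.53439  (Δp = +0.01130)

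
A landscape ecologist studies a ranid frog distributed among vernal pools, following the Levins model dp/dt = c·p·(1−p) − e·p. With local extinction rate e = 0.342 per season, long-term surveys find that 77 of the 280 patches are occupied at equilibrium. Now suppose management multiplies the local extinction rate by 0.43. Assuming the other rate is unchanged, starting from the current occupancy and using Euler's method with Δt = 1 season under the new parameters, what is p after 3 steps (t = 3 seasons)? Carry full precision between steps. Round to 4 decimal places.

Observed p* = 77/280 = 0.27500.
Balance c(1−p*) = e gives c = e/(1 − 0.27500) = 0.342/0.72500 = 0.47172.
Starting from p₀ = 0.27500; update p ← p + (dp/dt)·Δt with the new parameters.
p: 0.27500 → 0.32861  (Δp = +0.05361)
p: 0.32861 → 0.38436  (Δp = +0.05575)
p: 0.38436 → 0.43946  (Δp = +0.05510)

0.4395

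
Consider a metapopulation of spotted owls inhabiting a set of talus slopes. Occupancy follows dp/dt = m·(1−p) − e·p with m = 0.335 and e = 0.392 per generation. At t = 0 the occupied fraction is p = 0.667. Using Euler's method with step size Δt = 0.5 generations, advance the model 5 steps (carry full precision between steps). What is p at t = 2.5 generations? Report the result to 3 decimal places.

Update rule: p ← p + [m·(1−p) − e·p]·Δt with Δt = 0.5.
p: 0.66700 → 0.59205  (Δp = -0.07495)
p: 0.59205 → 0.54434  (Δp = -0.04771)
p: 0.54434 → 0.51397  (Δp = -0.03037)
p: 0.51397 → 0.49464  (Δp = -0.01933)
p: 0.49464 → 0.48234  (Δp = -0.01230)

0.482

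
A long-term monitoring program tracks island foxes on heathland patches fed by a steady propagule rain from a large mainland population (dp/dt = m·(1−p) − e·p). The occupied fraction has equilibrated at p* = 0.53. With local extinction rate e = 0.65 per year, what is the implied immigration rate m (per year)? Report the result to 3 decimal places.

At equilibrium m(1−p*) = e·p*, so m = e·p*/(1−p*).
m = 0.65 × 0.53 / 0.4700 = 0.3445/0.4700 = 0.7330.

0.733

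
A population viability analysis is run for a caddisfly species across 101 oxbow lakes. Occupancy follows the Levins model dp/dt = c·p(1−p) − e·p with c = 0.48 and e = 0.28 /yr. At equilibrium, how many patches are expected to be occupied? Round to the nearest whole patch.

42

p* = 1 − e/c = 1 − 0.28/0.48 = 0.4167.
Expected occupied patches = N × p* = 101 × 0.4167 = 42.08 ≈ 42.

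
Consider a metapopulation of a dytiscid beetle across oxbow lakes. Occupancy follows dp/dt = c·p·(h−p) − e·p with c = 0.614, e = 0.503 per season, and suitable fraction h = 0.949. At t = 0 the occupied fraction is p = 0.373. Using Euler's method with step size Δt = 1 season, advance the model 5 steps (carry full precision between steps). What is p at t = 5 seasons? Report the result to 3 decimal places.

Update rule: p ← p + [c·p·(h−p) − e·p]·Δt with Δt = 1.
  1  |  dp/dt·Δt = -0.055702  |  p_1 = 0.317298
  2  |  dp/dt·Δt = -0.036532  |  p_2 = 0.280766
  3  |  dp/dt·Δt = -0.026028  |  p_3 = 0.254738
  4  |  dp/dt·Δt = -0.019544  |  p_4 = 0.235193
  5  |  dp/dt·Δt = -0.015222  |  p_5 = 0.219971

0.220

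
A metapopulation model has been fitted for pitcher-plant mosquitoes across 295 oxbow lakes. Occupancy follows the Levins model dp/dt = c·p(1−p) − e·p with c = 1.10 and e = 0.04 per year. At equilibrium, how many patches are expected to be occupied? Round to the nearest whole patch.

p* = 1 − e/c = 1 − 0.04/1.10 = 0.9636.
Expected occupied patches = N × p* = 295 × 0.9636 = 284.27 ≈ 284.

284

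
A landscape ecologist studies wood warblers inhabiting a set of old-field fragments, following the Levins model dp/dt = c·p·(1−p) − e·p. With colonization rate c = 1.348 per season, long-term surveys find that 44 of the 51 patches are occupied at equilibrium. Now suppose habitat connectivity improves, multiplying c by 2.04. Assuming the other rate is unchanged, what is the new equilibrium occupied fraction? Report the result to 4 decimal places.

Observed p* = 44/51 = 0.86275.
Balance c(1−p*) = e gives e = 1.348×(1 − 0.86275) = 0.18501.
New p* = 1 − e/c = 1 − 0.18501/2.74992 = 0.93272.

0.9327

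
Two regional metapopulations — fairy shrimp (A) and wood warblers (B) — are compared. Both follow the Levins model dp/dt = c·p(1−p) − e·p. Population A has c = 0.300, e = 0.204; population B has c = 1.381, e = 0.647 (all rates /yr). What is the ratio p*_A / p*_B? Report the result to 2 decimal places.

A: p*_A = 1 − 0.204/0.300 = 0.3200.
B: p*_B = 1 − 0.647/1.381 = 0.5315.
p*_A / p*_B = 0.3200/0.5315 = 0.6021.

0.60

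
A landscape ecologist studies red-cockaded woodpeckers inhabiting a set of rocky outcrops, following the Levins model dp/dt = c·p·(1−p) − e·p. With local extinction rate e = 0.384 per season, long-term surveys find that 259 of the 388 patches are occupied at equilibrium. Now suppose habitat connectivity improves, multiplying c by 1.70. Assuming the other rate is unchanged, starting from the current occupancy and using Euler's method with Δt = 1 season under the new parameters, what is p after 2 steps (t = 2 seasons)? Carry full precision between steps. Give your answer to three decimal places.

Observed p* = 259/388 = 0.66753.
Balance c(1−p*) = e gives c = e/(1 − 0.66753) = 0.384/0.33247 = 1.15498.
Starting from p₀ = 0.66753; update p ← p + (dp/dt)·Δt with the new parameters.
p: 0.66753 → 0.84696  (Δp = +0.17943)
p: 0.84696 → 0.77623  (Δp = -0.07073)

0.776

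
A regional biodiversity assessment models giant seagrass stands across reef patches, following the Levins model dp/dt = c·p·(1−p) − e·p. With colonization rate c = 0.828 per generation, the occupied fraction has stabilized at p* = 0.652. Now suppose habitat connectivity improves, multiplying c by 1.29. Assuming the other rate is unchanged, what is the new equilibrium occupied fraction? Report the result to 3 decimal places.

Balance c(1−p*) = e gives e = 0.828×(1 − 0.65200) = 0.28814.
New p* = 1 − e/c = 1 − 0.28814/1.06812 = 0.73024.

0.730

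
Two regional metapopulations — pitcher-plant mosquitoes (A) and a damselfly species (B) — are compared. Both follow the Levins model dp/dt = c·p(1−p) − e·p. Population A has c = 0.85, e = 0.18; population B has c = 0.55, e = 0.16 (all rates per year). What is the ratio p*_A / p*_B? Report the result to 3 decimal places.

A: p*_A = 1 − 0.18/0.85 = 0.7882.
B: p*_B = 1 − 0.16/0.55 = 0.7091.
p*_A / p*_B = 0.7882/0.7091 = 1.1116.

1.112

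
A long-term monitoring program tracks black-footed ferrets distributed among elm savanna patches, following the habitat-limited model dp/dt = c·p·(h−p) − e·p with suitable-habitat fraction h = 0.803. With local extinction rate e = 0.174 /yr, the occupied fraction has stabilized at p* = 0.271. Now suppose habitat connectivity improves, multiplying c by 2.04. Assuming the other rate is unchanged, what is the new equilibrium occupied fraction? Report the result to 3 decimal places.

0.542

Balance c(h−p*) = e gives c = e/(0.803 − 0.27100) = 0.174/0.53200 = 0.32707.
New p* = 0.803 − e/c = 0.803 − 0.17400/0.66722 = 0.54222.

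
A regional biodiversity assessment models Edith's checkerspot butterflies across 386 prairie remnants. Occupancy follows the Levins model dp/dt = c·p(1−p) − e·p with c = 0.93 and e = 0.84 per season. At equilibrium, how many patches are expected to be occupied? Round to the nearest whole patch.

p* = 1 − e/c = 1 − 0.84/0.93 = 0.0968.
Expected occupied patches = N × p* = 386 × 0.0968 = 37.35 ≈ 37.

37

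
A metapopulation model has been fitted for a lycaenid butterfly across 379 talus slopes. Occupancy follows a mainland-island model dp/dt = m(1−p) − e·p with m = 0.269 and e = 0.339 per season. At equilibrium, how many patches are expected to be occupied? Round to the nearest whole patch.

168

p* = m/(m+e) = 0.269/0.6080 = 0.4424.
Expected occupied patches = N × p* = 379 × 0.4424 = 167.68 ≈ 168.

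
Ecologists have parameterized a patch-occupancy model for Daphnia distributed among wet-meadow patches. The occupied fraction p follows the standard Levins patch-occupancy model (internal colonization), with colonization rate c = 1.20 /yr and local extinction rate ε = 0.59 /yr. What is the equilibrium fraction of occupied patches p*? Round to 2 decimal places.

0.51

Setting dp/dt = 0 and dividing through by p* gives c·(1−p*) = ε.
So p* = 1 − ε/c = 1 − 0.59/1.20 = 1 − 0.4917 = 0.5083.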